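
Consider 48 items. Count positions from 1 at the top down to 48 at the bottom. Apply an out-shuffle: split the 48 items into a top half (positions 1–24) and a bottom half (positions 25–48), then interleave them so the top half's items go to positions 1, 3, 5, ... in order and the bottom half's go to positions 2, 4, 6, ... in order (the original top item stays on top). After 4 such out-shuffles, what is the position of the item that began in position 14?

21

Track the item's position through each out-shuffle:
14 → 27 → 6 → 11 → 21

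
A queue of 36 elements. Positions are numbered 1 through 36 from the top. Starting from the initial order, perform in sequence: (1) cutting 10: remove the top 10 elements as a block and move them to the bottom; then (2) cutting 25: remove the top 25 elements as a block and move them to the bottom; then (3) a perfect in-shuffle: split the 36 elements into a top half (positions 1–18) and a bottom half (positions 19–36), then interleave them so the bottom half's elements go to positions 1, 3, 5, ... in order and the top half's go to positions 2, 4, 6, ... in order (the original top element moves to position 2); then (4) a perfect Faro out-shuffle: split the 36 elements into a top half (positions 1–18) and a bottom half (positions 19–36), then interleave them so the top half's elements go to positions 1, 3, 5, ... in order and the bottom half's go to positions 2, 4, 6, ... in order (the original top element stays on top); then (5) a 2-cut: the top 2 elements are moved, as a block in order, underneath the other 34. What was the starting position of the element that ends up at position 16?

31

Undo the operations in reverse order, starting from position 16:
  undo op 5 (cut 2): 16 ← 18
  undo op 4 (out-shuffle, from bottom half): 18 ← 27
  undo op 3 (in-shuffle, from bottom half): 27 ← 32
  undo op 2 (cut 25): 32 ← 21
  undo op 1 (cut 10): 21 ← 31
So the element at position 16 came from original position 31.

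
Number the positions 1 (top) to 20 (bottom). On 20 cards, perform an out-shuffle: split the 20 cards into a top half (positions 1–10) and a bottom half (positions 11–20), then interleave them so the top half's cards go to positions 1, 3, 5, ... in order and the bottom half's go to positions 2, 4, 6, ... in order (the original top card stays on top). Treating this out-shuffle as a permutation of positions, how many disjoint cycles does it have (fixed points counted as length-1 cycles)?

Trace each unvisited position around until it returns:
(1) (2 3 5 9 17 14 ... len 18) (20)
3 cycles in total.

3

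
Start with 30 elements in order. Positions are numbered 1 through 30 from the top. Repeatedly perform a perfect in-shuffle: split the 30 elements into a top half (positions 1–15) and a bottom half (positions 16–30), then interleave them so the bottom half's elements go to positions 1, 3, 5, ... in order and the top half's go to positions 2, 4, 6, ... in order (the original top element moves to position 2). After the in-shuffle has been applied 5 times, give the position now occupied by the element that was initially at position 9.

Track the element's position through each in-shuffle:
9 → 18 → 5 → 10 → 20 → 9

9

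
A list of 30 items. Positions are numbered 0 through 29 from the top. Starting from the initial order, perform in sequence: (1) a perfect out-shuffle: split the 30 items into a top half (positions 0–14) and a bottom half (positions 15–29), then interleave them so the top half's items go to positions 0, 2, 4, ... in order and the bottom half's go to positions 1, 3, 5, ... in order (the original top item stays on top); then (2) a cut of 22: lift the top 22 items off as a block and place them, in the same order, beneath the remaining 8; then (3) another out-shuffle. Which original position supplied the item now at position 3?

4

Undo the operations in reverse order, starting from position 3:
  undo op 3 (out-shuffle, from bottom half): 3 ← 16
  undo op 2 (cut 22): 16 ← 8
  undo op 1 (out-shuffle, from top half): 8 ← 4
So the item at position 3 came from original position 4.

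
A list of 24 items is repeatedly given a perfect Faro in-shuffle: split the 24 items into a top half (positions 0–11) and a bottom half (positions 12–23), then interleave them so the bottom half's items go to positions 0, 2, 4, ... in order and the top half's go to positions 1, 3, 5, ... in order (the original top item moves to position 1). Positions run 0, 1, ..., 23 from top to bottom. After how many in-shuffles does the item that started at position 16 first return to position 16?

20

Follow position 16 under repeated in-shuffles:
16 → 8 → 17 → 10 → 21 → 18 → 12 → 0 → 1 → 3 → 7 → 15 → 6 → 13 → 2 → 5 → 11 → 23 → 22 → 20 → 16
It first returns after 20 in-shuffles.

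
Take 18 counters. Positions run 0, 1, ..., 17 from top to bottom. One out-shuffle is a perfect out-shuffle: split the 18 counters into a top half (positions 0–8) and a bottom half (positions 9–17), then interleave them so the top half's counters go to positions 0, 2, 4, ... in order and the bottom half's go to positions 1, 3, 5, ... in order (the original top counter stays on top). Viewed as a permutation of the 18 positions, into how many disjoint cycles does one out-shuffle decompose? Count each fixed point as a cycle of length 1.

Trace each unvisited position around until it returns:
(0) (1 2 4 8 16 15 13 9) (3 6 12 7 14 11 5 10) (17)
4 cycles in total.

4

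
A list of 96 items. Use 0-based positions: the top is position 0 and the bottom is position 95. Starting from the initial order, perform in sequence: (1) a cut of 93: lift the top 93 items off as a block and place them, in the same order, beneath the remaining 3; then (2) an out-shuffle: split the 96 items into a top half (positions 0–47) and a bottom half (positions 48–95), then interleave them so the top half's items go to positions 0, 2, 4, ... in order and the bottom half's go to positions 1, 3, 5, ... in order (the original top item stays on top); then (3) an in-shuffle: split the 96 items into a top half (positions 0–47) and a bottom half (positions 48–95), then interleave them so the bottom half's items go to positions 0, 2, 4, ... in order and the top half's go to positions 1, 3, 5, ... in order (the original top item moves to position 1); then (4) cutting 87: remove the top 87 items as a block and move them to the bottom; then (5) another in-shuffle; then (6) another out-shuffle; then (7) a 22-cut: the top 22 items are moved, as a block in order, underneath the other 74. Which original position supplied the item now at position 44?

Undo the operations in reverse order, starting from position 44:
  undo op 7 (cut 22): 44 ← 66
  undo op 6 (out-shuffle, from top half): 66 ← 33
  undo op 5 (in-shuffle, from top half): 33 ← 16
  undo op 4 (cut 87): 16 ← 7
  undo op 3 (in-shuffle, from top half): 7 ← 3
  undo op 2 (out-shuffle, from bottom half): 3 ← 49
  undo op 1 (cut 93): 49 ← 46
So the item at position 44 came from original position 46.

46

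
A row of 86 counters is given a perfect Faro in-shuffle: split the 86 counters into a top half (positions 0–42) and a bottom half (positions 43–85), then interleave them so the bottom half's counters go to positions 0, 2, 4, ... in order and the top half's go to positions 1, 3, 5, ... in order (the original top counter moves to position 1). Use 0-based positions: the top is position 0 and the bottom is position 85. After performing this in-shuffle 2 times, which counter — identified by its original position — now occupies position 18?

Work backwards from position 18, undoing one in-shuffle at a time:
18 ← 52 ← 69
So the counter now at position 18 started at position 69.

69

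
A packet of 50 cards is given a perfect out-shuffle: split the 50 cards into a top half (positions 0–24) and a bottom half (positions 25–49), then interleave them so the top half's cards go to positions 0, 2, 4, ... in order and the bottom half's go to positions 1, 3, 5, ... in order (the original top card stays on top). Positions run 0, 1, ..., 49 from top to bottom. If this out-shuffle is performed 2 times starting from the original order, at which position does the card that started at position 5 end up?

20

Track the card's position through each out-shuffle:
5 → 10 → 20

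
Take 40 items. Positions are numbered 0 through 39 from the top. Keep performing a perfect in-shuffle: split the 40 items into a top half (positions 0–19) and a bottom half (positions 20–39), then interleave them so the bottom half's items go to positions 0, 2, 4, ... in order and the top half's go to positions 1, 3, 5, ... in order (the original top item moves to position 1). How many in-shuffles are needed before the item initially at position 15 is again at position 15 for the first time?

Follow position 15 under repeated in-shuffles:
15 → 31 → 22 → 4 → 9 → 19 → 39 → 38 → 36 → 32 → 24 → 8 → 17 → 35 → 30 → 20 → 0 → 1 → 3 → 7 → 15
It first returns after 20 in-shuffles.

20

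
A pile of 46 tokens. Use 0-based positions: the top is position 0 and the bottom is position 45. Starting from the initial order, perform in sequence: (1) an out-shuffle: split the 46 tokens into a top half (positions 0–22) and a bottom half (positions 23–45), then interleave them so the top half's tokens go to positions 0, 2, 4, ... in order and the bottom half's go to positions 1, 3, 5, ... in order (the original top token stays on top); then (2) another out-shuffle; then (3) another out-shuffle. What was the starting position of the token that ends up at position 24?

Undo the operations in reverse order, starting from position 24:
  undo op 3 (out-shuffle, from top half): 24 ← 12
  undo op 2 (out-shuffle, from top half): 12 ← 6
  undo op 1 (out-shuffle, from top half): 6 ← 3
So the token at position 24 came from original position 3.

3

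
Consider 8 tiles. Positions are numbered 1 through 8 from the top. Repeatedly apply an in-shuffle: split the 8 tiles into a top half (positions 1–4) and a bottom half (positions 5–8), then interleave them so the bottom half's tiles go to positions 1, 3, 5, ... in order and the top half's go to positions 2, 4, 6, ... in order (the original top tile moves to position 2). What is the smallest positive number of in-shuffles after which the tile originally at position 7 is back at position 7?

Follow position 7 under repeated in-shuffles:
7 → 5 → 1 → 2 → 4 → 8 → 7
It first returns after 6 in-shuffles.

6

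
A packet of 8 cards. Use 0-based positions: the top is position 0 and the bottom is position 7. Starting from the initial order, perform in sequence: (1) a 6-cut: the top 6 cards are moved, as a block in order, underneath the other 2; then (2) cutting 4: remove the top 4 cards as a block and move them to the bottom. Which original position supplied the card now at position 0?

2

Undo the operations in reverse order, starting from position 0:
  undo op 2 (cut 4): 0 ← 4
  undo op 1 (cut 6): 4 ← 2
So the card at position 0 came from original position 2.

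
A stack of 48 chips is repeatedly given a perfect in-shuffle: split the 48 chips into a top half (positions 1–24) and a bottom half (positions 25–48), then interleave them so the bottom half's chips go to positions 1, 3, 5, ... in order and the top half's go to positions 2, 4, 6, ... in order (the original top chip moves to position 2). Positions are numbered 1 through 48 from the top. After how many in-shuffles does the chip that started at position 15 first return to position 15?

21

Follow position 15 under repeated in-shuffles:
15 → 30 → 11 → 22 → 44 → 39 → 29 → 9 → ... → 15 (length 21)
It first returns after 21 in-shuffles.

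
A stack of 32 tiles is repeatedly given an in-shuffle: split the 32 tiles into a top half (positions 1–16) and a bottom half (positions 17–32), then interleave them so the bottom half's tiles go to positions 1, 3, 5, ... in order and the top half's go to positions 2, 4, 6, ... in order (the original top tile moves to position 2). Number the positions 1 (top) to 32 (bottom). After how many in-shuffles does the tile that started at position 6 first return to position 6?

Follow position 6 under repeated in-shuffles:
6 → 12 → 24 → 15 → 30 → 27 → 21 → 9 → 18 → 3 → 6
It first returns after 10 in-shuffles.

10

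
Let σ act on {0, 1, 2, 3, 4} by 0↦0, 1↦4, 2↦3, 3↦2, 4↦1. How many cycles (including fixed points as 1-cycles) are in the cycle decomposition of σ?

3

Cycle decomposition: (0) (1 4) (2 3).
3 cycles.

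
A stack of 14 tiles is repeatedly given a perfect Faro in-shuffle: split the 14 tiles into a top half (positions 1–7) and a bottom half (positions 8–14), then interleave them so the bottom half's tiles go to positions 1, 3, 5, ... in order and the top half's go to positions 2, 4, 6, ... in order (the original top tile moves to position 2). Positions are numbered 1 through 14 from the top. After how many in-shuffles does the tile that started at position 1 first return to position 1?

Follow position 1 under repeated in-shuffles:
1 → 2 → 4 → 8 → 1
It first returns after 4 in-shuffles.

4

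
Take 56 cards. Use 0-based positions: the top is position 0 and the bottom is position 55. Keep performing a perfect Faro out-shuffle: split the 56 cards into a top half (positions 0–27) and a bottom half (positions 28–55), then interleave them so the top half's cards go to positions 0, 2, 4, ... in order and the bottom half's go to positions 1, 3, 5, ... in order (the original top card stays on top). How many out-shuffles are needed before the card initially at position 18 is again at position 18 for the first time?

Follow position 18 under repeated out-shuffles:
18 → 36 → 17 → 34 → 13 → 26 → 52 → 49 → 43 → 31 → 7 → 14 → 28 → 1 → 2 → 4 → 8 → 16 → 32 → 9 → 18
It first returns after 20 out-shuffles.

20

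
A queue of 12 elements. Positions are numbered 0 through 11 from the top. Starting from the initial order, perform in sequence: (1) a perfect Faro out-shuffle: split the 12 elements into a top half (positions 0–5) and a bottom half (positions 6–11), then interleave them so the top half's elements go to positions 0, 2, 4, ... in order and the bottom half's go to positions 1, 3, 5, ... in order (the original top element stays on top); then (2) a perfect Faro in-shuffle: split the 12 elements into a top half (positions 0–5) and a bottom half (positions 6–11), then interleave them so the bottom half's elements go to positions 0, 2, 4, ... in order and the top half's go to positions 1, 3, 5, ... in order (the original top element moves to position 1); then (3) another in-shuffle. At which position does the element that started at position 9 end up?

Track the element from position 9 forward through each operation:
  after op 1 (out-shuffle): 9 → 7
  after op 2 (in-shuffle): 7 → 2
  after op 3 (in-shuffle): 2 → 5

5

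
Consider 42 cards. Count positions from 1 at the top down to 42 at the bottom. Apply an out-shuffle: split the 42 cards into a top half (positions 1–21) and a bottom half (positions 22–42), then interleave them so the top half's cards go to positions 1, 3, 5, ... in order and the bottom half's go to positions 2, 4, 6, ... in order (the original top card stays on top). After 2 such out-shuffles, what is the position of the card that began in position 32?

Track the card's position through each out-shuffle:
32 → 22 → 2

2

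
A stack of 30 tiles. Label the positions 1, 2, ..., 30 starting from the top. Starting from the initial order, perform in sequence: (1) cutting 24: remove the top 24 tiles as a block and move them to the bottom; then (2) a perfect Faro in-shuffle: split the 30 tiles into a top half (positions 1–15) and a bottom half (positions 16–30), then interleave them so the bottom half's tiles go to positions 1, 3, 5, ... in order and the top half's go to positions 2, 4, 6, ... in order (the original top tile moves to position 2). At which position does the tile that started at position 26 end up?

Track the tile from position 26 forward through each operation:
  after op 1 (cut 24): 26 → 2
  after op 2 (in-shuffle): 2 → 4

4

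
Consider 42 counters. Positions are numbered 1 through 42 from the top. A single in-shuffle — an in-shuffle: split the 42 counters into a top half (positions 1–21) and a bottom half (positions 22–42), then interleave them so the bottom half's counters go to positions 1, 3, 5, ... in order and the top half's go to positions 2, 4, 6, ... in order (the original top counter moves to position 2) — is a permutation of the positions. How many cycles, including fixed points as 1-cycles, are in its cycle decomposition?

Trace each unvisited position around until it returns:
(1 2 4 8 16 32 ... len 14) (3 6 12 24 5 10 ... len 14) (7 14 28 13 26 9 ... len 14)
3 cycles in total.

3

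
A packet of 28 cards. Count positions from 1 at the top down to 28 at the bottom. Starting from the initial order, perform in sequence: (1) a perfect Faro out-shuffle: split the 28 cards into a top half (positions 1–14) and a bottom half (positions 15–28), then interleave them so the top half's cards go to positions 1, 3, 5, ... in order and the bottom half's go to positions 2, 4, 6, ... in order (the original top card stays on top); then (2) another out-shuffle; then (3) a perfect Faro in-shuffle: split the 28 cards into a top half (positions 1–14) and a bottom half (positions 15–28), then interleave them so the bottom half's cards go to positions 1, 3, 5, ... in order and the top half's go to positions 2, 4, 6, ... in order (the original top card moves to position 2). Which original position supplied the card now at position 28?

Undo the operations in reverse order, starting from position 28:
  undo op 3 (in-shuffle, from top half): 28 ← 14
  undo op 2 (out-shuffle, from bottom half): 14 ← 21
  undo op 1 (out-shuffle, from top half): 21 ← 11
So the card at position 28 came from original position 11.

11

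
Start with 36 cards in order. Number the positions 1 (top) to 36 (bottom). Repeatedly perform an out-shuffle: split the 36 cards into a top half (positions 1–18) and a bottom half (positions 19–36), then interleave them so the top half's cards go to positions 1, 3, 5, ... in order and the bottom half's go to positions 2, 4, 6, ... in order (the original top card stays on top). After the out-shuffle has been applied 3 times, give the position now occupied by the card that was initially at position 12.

Track the card's position through each out-shuffle:
12 → 23 → 10 → 19

19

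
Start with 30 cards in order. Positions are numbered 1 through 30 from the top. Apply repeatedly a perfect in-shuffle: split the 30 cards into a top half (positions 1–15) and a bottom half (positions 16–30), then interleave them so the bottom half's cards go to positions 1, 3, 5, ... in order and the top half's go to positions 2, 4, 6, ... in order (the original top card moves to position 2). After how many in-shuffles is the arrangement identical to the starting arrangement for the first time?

5

The in-shuffle permutes the 30 positions with cycle lengths [5, 5, 5, 5, 5, 5].
Every card is home exactly when every cycle has completed a whole number of laps, i.e. after lcm(5) = 5 in-shuffles.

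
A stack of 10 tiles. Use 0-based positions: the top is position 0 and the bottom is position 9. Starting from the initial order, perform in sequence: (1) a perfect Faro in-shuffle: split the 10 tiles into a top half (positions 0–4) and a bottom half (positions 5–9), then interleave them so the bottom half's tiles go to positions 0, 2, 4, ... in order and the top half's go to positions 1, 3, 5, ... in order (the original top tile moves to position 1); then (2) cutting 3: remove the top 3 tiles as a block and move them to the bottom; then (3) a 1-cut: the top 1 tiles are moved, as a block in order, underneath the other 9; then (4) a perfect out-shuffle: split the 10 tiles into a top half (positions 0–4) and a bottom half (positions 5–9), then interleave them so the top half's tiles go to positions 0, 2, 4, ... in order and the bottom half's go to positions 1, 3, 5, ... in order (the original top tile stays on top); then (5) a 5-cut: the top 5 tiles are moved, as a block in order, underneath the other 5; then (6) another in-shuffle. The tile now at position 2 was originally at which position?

4

Undo the operations in reverse order, starting from position 2:
  undo op 6 (in-shuffle, from bottom half): 2 ← 6
  undo op 5 (cut 5): 6 ← 1
  undo op 4 (out-shuffle, from bottom half): 1 ← 5
  undo op 3 (cut 1): 5 ← 6
  undo op 2 (cut 3): 6 ← 9
  undo op 1 (in-shuffle, from top half): 9 ← 4
So the tile at position 2 came from original position 4.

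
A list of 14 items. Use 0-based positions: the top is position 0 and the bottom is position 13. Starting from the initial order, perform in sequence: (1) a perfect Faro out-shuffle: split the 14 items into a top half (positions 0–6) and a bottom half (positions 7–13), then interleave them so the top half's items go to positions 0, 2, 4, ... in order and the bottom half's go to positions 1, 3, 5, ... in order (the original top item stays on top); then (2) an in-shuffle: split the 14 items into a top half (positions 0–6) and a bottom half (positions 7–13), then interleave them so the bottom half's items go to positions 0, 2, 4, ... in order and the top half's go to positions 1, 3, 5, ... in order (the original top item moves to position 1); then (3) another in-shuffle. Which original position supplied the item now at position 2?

12

Undo the operations in reverse order, starting from position 2:
  undo op 3 (in-shuffle, from bottom half): 2 ← 8
  undo op 2 (in-shuffle, from bottom half): 8 ← 11
  undo op 1 (out-shuffle, from bottom half): 11 ← 12
So the item at position 2 came from original position 12.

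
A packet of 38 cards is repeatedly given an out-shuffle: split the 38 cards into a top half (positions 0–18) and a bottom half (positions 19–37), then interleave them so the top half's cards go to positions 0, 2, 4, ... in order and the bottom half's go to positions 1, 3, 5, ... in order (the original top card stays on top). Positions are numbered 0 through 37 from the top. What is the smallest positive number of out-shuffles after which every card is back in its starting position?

36

The out-shuffle permutes the 38 positions with cycle lengths [1, 1, 36].
Every card is home exactly when every cycle has completed a whole number of laps, i.e. after lcm(1, 36) = 36 out-shuffles.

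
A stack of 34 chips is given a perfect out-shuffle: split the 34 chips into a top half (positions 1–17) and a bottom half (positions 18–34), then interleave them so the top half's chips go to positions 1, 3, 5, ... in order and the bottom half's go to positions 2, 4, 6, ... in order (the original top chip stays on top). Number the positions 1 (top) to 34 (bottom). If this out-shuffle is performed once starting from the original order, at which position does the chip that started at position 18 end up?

Track the chip's position through each out-shuffle:
18 → 2

2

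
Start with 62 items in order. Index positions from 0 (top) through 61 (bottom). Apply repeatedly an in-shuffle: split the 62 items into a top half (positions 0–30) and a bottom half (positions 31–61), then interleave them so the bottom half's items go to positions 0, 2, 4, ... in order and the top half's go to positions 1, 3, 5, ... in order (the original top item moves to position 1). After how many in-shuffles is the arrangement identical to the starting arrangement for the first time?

The in-shuffle permutes the 62 positions with cycle lengths [2, 3, 3, 6, 6, 6, 6, 6, 6, 6, 6, 6].
Every item is home exactly when every cycle has completed a whole number of laps, i.e. after lcm(2, 3, 6) = 6 in-shuffles.

6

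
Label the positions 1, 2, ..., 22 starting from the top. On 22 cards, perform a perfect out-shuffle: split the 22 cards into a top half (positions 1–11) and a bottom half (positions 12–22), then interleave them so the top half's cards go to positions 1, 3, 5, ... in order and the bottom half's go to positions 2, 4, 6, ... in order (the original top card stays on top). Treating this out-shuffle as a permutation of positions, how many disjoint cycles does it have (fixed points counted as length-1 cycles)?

7

Trace each unvisited position around until it returns:
(1) (2 3 5 9 17 12) (4 7 13) (6 11 21 20 18 14) (8 15) (10 19 16) (22)
7 cycles in total.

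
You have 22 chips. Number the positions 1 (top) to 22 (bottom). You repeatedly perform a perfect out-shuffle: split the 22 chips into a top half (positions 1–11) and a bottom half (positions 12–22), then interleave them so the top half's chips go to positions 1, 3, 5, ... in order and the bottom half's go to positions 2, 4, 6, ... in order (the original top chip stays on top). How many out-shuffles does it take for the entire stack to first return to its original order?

The out-shuffle permutes the 22 positions with cycle lengths [1, 1, 2, 3, 3, 6, 6].
Every chip is home exactly when every cycle has completed a whole number of laps, i.e. after lcm(1, 2, 3, 6) = 6 out-shuffles.

6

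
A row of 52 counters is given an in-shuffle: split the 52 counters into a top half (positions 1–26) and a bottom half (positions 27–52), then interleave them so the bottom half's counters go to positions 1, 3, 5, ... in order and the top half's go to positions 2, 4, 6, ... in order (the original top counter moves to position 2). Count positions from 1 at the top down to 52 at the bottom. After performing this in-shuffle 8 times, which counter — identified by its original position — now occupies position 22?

27

Work backwards from position 22, undoing one in-shuffle at a time:
22 ← 11 ← 32 ← 16 ← 8 ← 4 ← 2 ← 1 ← 27
So the counter now at position 22 started at position 27.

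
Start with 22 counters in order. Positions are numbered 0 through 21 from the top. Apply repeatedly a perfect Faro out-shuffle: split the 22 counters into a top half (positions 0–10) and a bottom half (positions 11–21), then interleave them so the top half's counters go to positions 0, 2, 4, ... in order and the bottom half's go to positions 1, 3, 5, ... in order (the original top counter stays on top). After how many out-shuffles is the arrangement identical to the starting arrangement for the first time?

The out-shuffle permutes the 22 positions with cycle lengths [1, 1, 2, 3, 3, 6, 6].
Every counter is home exactly when every cycle has completed a whole number of laps, i.e. after lcm(1, 2, 3, 6) = 6 out-shuffles.

6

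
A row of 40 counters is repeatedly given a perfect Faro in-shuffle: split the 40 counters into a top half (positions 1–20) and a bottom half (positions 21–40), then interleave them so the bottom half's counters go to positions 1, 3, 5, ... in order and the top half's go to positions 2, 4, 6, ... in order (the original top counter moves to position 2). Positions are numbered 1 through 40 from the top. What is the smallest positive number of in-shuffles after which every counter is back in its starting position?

20

The in-shuffle permutes the 40 positions with cycle lengths [20, 20].
Every counter is home exactly when every cycle has completed a whole number of laps, i.e. after lcm(20) = 20 in-shuffles.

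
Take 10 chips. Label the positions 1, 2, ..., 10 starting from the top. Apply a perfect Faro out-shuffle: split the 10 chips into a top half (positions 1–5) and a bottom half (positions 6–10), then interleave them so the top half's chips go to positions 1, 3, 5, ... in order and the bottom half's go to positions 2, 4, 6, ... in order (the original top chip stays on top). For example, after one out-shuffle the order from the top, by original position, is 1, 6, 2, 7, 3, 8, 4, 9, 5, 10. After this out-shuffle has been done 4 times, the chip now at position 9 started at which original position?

6

Work backwards from position 9, undoing one out-shuffle at a time:
9 ← 5 ← 3 ← 2 ← 6
So the chip now at position 9 started at position 6.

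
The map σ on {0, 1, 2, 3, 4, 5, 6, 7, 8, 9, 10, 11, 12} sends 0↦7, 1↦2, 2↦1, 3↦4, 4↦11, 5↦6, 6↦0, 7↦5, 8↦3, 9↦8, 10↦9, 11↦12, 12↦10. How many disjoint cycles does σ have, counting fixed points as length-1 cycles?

Cycle decomposition: (0 7 5 6) (1 2) (3 4 11 12 10 9 8).
3 cycles.

3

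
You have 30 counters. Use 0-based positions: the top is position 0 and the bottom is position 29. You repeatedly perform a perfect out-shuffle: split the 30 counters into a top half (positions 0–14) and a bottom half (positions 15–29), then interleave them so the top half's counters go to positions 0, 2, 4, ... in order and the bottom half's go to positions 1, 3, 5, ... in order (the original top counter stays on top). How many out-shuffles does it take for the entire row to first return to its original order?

28

The out-shuffle permutes the 30 positions with cycle lengths [1, 1, 28].
Every counter is home exactly when every cycle has completed a whole number of laps, i.e. after lcm(1, 28) = 28 out-shuffles.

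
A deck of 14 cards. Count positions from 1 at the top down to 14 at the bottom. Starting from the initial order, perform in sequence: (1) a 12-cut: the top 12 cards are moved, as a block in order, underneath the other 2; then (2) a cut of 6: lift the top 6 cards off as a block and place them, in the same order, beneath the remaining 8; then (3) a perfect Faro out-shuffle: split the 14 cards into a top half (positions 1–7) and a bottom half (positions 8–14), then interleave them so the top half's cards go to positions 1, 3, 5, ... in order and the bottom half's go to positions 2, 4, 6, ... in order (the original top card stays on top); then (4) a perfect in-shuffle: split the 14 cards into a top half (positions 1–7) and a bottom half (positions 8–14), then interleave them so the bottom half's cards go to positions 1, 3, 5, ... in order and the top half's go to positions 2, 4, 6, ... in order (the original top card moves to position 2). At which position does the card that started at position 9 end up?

3

Track the card from position 9 forward through each operation:
  after op 1 (cut 12): 9 → 11
  after op 2 (cut 6): 11 → 5
  after op 3 (out-shuffle): 5 → 9
  after op 4 (in-shuffle): 9 → 3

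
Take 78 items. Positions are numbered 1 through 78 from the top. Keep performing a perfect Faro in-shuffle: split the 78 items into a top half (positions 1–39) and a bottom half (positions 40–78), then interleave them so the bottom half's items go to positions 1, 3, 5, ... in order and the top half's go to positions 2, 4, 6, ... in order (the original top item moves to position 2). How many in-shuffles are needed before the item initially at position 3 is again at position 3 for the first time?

Follow position 3 under repeated in-shuffles:
3 → 6 → 12 → 24 → 48 → 17 → 34 → 68 → ... → 3 (length 39)
It first returns after 39 in-shuffles.

39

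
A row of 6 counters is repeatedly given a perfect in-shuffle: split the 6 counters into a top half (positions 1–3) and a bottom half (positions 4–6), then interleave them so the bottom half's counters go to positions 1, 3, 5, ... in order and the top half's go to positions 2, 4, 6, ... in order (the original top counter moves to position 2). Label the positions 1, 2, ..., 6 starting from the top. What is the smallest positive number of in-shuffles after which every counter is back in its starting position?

3

The in-shuffle permutes the 6 positions with cycle lengths [3, 3].
Every counter is home exactly when every cycle has completed a whole number of laps, i.e. after lcm(3) = 3 in-shuffles.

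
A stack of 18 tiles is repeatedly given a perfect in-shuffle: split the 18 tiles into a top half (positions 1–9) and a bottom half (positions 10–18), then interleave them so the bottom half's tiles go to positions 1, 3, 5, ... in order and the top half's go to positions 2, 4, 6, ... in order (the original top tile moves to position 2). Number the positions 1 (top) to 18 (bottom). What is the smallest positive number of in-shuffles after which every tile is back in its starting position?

The in-shuffle permutes the 18 positions with cycle lengths [18].
Every tile is home exactly when every cycle has completed a whole number of laps, i.e. after lcm(18) = 18 in-shuffles.

18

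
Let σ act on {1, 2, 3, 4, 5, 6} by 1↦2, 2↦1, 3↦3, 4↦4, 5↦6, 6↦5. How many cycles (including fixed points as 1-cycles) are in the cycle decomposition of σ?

Cycle decomposition: (1 2) (3) (4) (5 6).
4 cycles.

4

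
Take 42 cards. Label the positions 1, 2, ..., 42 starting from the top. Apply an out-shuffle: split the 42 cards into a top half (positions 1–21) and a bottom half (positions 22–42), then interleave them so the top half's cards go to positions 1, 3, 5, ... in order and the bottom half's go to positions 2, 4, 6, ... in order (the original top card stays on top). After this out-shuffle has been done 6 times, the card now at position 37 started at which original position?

Work backwards from position 37, undoing one out-shuffle at a time:
37 ← 19 ← 10 ← 26 ← 34 ← 38 ← 40
So the card now at position 37 started at position 40.

40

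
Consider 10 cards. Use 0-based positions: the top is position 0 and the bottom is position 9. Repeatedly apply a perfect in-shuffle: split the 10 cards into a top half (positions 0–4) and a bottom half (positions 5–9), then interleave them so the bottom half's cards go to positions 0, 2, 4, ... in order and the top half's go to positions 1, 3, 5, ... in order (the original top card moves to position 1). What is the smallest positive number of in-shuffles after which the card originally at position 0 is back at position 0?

10

Follow position 0 under repeated in-shuffles:
0 → 1 → 3 → 7 → 4 → 9 → 8 → 6 → 2 → 5 → 0
It first returns after 10 in-shuffles.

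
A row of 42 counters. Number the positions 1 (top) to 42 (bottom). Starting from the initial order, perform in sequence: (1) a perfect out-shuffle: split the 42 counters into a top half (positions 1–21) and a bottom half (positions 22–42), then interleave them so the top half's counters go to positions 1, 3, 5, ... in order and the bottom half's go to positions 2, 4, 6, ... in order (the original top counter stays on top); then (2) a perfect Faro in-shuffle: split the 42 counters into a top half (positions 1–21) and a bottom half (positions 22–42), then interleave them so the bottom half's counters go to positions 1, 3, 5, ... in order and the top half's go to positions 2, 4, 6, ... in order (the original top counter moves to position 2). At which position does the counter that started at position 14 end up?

Track the counter from position 14 forward through each operation:
  after op 1 (out-shuffle): 14 → 27
  after op 2 (in-shuffle): 27 → 11

11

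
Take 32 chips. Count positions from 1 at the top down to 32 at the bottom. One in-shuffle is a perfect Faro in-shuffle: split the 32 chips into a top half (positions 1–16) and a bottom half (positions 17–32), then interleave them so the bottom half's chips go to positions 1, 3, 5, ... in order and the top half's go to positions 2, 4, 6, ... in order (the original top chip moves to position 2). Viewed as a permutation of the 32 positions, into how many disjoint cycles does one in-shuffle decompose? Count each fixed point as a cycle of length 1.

4

Trace each unvisited position around until it returns:
(1 2 4 8 16 32 31 29 25 17) (3 6 12 24 15 30 27 21 9 18) (5 10 20 7 14 28 23 13 26 19) (11 22)
4 cycles in total.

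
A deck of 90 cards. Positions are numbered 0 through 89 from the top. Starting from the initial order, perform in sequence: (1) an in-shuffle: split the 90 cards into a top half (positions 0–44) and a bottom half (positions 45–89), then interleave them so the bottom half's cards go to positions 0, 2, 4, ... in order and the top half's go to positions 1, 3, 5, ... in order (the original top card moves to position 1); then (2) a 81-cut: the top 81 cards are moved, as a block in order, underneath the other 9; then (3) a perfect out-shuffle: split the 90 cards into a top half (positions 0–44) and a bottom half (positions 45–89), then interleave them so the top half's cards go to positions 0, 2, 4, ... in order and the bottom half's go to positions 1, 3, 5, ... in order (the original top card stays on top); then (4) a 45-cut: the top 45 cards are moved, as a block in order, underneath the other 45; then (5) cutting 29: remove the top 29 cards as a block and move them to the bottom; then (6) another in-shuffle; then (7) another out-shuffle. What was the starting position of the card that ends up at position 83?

Undo the operations in reverse order, starting from position 83:
  undo op 7 (out-shuffle, from bottom half): 83 ← 86
  undo op 6 (in-shuffle, from bottom half): 86 ← 88
  undo op 5 (cut 29): 88 ← 27
  undo op 4 (cut 45): 27 ← 72
  undo op 3 (out-shuffle, from top half): 72 ← 36
  undo op 2 (cut 81): 36 ← 27
  undo op 1 (in-shuffle, from top half): 27 ← 13
So the card at position 83 came from original position 13.

13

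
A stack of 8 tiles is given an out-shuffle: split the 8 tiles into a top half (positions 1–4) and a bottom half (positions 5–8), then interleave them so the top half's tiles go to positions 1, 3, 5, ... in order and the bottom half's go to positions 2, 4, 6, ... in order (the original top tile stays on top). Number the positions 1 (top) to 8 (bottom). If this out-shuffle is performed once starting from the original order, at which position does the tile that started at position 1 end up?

Position 1 is a fixed point of every out-shuffle, so the tile never moves.

1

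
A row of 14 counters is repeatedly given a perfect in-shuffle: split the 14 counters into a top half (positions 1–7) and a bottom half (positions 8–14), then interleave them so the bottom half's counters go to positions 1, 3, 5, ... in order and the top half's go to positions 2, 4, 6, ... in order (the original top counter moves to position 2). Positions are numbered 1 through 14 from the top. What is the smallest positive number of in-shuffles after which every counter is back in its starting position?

4

The in-shuffle permutes the 14 positions with cycle lengths [2, 4, 4, 4].
Every counter is home exactly when every cycle has completed a whole number of laps, i.e. after lcm(2, 4) = 4 in-shuffles.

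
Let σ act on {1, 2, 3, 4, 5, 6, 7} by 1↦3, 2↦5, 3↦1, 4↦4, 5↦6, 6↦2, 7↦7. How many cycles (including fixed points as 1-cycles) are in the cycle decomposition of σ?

4

Cycle decomposition: (1 3) (2 5 6) (4) (7).
4 cycles.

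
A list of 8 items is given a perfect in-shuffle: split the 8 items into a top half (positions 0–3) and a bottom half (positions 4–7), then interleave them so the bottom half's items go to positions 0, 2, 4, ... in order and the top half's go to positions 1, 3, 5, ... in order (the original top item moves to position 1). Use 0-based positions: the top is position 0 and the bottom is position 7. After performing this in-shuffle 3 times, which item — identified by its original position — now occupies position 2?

5

Work backwards from position 2, undoing one in-shuffle at a time:
2 ← 5 ← 2 ← 5
So the item now at position 2 started at position 5.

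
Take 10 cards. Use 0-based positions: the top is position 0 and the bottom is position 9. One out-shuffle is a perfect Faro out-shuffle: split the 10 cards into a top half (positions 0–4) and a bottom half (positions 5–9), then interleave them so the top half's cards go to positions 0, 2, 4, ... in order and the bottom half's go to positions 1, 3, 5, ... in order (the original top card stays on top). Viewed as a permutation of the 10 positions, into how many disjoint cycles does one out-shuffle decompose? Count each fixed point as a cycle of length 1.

4

Trace each unvisited position around until it returns:
(0) (1 2 4 8 7 5) (3 6) (9)
4 cycles in total.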